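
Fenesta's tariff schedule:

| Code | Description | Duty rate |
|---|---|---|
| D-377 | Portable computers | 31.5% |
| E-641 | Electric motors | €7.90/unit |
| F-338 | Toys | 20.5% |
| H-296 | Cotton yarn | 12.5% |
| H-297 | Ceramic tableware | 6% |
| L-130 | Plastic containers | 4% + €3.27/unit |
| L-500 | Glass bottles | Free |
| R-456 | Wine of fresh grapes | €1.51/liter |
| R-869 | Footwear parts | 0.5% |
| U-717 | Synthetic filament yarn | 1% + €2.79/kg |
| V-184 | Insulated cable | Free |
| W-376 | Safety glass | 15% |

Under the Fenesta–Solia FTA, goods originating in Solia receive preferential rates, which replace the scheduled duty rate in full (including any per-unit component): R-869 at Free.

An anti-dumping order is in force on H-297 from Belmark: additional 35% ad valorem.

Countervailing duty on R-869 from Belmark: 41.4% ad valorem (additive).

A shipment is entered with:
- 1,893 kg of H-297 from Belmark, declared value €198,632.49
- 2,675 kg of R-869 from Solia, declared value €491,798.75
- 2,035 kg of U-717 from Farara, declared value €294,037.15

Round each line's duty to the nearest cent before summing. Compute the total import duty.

€90,057.34

Line 1 (H-297, Belmark, 1,893 kg, €198,632.49):
Base rate for H-297 is 6%.
Additional duty on H-297 from Belmark: +35%. Applied ad valorem rate: 6% + 35% = 41%.
Duty = €198,632.49 × 41% = €81,439.32.
Line 2 (R-869, Solia, 2,675 kg, €491,798.75):
Base rate for R-869 is 0.5%.
Origin Solia qualifies under the Fenesta–Solia agreement and R-869 is covered: preferential rate Free applies instead.
The additional-duty order on R-869 targets Belmark, not Solia; it does not apply.
Duty = €491,798.75 × 0% = €0.00.
Line 3 (U-717, Farara, 2,035 kg, €294,037.15):
Base rate for U-717 is 1% + €2.79/kg.
Duty = €294,037.15 × 1% + 2,035 × €2.79 = €8,618.02.
Total = €81,439.32 + €0.00 + €8,618.02 = €90,057.34.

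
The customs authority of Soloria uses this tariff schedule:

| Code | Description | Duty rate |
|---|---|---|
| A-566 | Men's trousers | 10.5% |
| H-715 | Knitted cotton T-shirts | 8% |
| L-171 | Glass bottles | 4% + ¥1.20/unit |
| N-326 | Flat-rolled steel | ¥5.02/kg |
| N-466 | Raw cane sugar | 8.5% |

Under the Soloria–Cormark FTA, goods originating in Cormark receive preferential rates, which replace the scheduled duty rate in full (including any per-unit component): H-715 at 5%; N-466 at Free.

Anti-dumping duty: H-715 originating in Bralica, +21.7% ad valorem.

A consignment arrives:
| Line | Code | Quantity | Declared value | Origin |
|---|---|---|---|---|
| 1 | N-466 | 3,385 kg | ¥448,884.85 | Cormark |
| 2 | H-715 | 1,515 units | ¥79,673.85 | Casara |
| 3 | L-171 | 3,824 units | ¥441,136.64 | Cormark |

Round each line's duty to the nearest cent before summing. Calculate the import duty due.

¥28,608.18

Line 1 (N-466, Cormark, 3,385 kg, ¥448,884.85):
Base rate for N-466 is 8.5%.
Origin Cormark qualifies under the Soloria–Cormark agreement and N-466 is covered: preferential rate Free applies instead.
Duty = ¥448,884.85 × 0% = ¥0.00.
Line 2 (H-715, Casara, 1,515 units, ¥79,673.85):
Base rate for H-715 is 8%.
H-715 has an FTA preferential rate, but origin Casara is not Cormark; base rate stands.
The additional-duty order on H-715 targets Bralica, not Casara; it does not apply.
Duty = ¥79,673.85 × 8% = ¥6,373.91.
Line 3 (L-171, Cormark, 3,824 units, ¥441,136.64):
Base rate for L-171 is 4% + ¥1.20/unit.
Origin Cormark is the FTA partner but L-171 is not on the preference list; base rate stands.
Duty = ¥441,136.64 × 4% + 3,824 × ¥1.20 = ¥22,234.27.
Total = ¥0.00 + ¥6,373.91 + ¥22,234.27 = ¥28,608.18.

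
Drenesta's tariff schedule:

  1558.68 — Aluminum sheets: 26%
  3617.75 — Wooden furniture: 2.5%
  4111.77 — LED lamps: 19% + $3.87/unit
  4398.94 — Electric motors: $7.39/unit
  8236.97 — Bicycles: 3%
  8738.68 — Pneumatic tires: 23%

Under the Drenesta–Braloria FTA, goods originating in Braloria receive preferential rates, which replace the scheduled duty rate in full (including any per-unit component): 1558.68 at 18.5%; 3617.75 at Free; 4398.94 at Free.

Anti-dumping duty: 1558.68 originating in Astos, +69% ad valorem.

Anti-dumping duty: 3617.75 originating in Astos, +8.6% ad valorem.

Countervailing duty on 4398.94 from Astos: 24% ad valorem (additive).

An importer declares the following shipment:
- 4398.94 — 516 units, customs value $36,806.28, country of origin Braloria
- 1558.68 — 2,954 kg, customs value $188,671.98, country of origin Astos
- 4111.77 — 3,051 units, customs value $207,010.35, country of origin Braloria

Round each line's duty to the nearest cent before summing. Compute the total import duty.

$230,377.72

Line 1 (4398.94, Braloria, 516 units, $36,806.28):
Base rate for 4398.94 is $7.39/unit.
Origin Braloria qualifies under the Drenesta–Braloria agreement and 4398.94 is covered: preferential rate Free applies instead.
The additional-duty order on 4398.94 targets Astos, not Braloria; it does not apply.
Duty = $36,806.28 × 0% = $0.00.
Line 2 (1558.68, Astos, 2,954 kg, $188,671.98):
Base rate for 1558.68 is 26%.
1558.68 has an FTA preferential rate, but origin Astos is not Braloria; base rate stands.
Additional duty on 1558.68 from Astos: +69%. Applied ad valorem rate: 26% + 69% = 95%.
Duty = $188,671.98 × 95% = $179,238.38.
Line 3 (4111.77, Braloria, 3,051 units, $207,010.35):
Base rate for 4111.77 is 19% + $3.87/unit.
Origin Braloria is the FTA partner but 4111.77 is not on the preference list; base rate stands.
Duty = $207,010.35 × 19% + 3,051 × $3.87 = $51,139.34.
Total = $0.00 + $179,238.38 + $51,139.34 = $230,377.72.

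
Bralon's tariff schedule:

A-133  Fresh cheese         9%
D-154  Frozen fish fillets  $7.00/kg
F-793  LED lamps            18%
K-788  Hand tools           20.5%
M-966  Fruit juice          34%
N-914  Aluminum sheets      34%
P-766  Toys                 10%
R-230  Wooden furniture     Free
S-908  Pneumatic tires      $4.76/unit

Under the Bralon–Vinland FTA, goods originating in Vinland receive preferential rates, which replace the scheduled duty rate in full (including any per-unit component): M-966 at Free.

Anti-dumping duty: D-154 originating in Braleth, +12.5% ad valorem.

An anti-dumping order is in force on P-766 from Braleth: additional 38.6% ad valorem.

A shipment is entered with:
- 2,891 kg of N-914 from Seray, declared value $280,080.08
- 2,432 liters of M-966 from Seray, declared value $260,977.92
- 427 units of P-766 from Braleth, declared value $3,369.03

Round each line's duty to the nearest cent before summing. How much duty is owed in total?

$185,597.07

Line 1 (N-914, Seray, 2,891 kg, $280,080.08):
Base rate for N-914 is 34%.
Duty = $280,080.08 × 34% = $95,227.23.
Line 2 (M-966, Seray, 2,432 liters, $260,977.92):
Base rate for M-966 is 34%.
M-966 has an FTA preferential rate, but origin Seray is not Vinland; base rate stands.
Duty = $260,977.92 × 34% = $88,732.49.
Line 3 (P-766, Braleth, 427 units, $3,369.03):
Base rate for P-766 is 10%.
Additional duty on P-766 from Braleth: +38.6%. Applied ad valorem rate: 10% + 38.6% = 48.6%.
Duty = $3,369.03 × 48.6% = $1,637.35.
Total = $95,227.23 + $88,732.49 + $1,637.35 = $185,597.07.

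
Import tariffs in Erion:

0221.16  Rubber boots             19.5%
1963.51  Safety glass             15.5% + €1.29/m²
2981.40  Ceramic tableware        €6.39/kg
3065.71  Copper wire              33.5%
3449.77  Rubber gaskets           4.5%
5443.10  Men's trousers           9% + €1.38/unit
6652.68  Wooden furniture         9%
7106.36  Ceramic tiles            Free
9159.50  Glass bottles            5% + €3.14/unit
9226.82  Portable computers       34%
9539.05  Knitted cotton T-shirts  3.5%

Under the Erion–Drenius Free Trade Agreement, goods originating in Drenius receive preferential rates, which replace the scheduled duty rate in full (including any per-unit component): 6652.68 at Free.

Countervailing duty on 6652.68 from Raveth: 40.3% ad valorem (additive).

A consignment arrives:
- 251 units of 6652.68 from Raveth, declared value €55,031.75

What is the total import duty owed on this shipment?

€27,130.65

Line 1 (6652.68, Raveth, 251 units, €55,031.75):
Base rate for 6652.68 is 9%.
6652.68 has an FTA preferential rate, but origin Raveth is not Drenius; base rate stands.
Additional duty on 6652.68 from Raveth: +40.3%. Applied ad valorem rate: 9% + 40.3% = 49.3%.
Duty = €55,031.75 × 49.3% = €27,130.65.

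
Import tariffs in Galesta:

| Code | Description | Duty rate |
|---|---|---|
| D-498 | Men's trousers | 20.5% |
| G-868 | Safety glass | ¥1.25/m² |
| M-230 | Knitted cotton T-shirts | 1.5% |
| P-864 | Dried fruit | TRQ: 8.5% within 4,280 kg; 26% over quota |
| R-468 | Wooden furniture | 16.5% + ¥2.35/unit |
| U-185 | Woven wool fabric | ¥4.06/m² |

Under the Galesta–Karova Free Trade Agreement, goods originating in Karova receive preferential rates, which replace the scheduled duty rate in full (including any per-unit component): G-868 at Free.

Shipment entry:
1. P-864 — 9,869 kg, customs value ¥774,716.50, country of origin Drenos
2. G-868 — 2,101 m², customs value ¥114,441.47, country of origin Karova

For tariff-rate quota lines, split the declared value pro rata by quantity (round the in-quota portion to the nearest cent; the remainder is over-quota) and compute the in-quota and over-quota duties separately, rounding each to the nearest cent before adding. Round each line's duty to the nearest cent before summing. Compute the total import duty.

Line 1 (P-864, Drenos, 9,869 kg, ¥774,716.50):
Code P-864 is under a tariff-rate quota (threshold 4,280 kg). In-quota: 4,280 kg at 8.5%; over-quota: 5,589 kg at 26%.
Pro-rata value split: in-quota = ¥774,716.50 × 4,280/9,869 = ¥335,980.00; over-quota = ¥774,716.50 − ¥335,980.00 = ¥438,736.50.
In-quota duty = ¥335,980.00 × 8.5% = ¥28,558.30. Over-quota duty = ¥438,736.50 × 26% = ¥114,071.49.
Line duty = ¥28,558.30 + ¥114,071.49 = ¥142,629.79.
Line 2 (G-868, Karova, 2,101 m², ¥114,441.47):
Base rate for G-868 is ¥1.25/m².
Origin Karova qualifies under the Galesta–Karova agreement and G-868 is covered: preferential rate Free applies instead.
Duty = ¥114,441.47 × 0% = ¥0.00.
Total = ¥142,629.79 + ¥0.00 = ¥142,629.79.

¥142,629.79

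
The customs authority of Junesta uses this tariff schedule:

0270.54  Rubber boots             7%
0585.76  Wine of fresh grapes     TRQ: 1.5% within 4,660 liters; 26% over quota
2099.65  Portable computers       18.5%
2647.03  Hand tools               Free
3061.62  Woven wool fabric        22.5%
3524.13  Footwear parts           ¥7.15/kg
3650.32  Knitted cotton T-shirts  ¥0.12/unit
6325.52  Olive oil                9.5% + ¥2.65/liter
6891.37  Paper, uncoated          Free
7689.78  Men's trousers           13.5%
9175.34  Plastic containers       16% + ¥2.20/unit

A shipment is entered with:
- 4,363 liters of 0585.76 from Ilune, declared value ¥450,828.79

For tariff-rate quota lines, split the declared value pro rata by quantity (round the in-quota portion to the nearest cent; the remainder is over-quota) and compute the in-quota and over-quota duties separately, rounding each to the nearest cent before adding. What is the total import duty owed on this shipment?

¥6,762.43

Line 1 (0585.76, Ilune, 4,363 liters, ¥450,828.79):
Code 0585.76 is under a tariff-rate quota (threshold 4,660 liters). Quantity 4,363 liters is within the quota, so the in-quota rate 1.5% applies to the full value.
Duty = ¥450,828.79 × 1.5% = ¥6,762.43.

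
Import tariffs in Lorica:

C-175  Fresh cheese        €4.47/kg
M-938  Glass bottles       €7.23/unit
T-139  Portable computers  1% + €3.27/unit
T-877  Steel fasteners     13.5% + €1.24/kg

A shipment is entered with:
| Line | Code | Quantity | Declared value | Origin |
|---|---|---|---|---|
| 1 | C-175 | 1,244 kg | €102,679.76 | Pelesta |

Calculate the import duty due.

Line 1 (C-175, Pelesta, 1,244 kg, €102,679.76):
Base rate for C-175 is €4.47/kg.
Duty = 1,244 × €4.47 = €5,560.68.

€5,560.68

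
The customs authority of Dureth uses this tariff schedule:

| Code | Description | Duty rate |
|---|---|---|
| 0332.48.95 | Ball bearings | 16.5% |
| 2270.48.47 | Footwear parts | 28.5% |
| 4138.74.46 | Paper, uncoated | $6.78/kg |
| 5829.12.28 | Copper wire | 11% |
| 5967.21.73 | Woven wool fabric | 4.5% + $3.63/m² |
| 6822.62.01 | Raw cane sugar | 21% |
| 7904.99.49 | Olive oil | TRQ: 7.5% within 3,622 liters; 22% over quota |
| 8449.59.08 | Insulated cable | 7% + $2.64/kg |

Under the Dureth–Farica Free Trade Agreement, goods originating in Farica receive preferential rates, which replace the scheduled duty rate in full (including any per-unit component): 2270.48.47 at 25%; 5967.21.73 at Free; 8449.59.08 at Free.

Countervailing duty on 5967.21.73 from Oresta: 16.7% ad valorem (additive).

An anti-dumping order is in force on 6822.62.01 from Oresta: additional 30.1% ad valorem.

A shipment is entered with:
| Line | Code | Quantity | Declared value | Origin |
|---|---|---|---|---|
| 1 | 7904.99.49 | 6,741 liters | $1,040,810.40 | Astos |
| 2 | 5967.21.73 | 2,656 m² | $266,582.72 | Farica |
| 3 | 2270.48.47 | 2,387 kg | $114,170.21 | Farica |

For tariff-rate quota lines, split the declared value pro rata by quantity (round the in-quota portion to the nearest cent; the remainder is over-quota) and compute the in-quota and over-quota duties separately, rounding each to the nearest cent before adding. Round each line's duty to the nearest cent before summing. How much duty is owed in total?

$176,431.50

Line 1 (7904.99.49, Astos, 6,741 liters, $1,040,810.40):
Code 7904.99.49 is under a tariff-rate quota (threshold 3,622 liters). In-quota: 3,622 liters at 7.5%; over-quota: 3,119 liters at 22%.
Pro-rata value split: in-quota = $1,040,810.40 × 3,622/6,741 = $559,236.80; over-quota = $1,040,810.40 − $559,236.80 = $481,573.60.
In-quota duty = $559,236.80 × 7.5% = $41,942.76. Over-quota duty = $481,573.60 × 22% = $105,946.19.
Line duty = $41,942.76 + $105,946.19 = $147,888.95.
Line 2 (5967.21.73, Farica, 2,656 m², $266,582.72):
Base rate for 5967.21.73 is 4.5% + $3.63/m².
Origin Farica qualifies under the Dureth–Farica agreement and 5967.21.73 is covered: preferential rate Free applies instead.
The additional-duty order on 5967.21.73 targets Oresta, not Farica; it does not apply.
Duty = $266,582.72 × 0% = $0.00.
Line 3 (2270.48.47, Farica, 2,387 kg, $114,170.21):
Base rate for 2270.48.47 is 28.5%.
Origin Farica qualifies under the Dureth–Farica agreement and 2270.48.47 is covered: preferential rate 25% applies instead.
Duty = $114,170.21 × 25% = $28,542.55.
Total = $147,888.95 + $0.00 + $28,542.55 = $176,431.50.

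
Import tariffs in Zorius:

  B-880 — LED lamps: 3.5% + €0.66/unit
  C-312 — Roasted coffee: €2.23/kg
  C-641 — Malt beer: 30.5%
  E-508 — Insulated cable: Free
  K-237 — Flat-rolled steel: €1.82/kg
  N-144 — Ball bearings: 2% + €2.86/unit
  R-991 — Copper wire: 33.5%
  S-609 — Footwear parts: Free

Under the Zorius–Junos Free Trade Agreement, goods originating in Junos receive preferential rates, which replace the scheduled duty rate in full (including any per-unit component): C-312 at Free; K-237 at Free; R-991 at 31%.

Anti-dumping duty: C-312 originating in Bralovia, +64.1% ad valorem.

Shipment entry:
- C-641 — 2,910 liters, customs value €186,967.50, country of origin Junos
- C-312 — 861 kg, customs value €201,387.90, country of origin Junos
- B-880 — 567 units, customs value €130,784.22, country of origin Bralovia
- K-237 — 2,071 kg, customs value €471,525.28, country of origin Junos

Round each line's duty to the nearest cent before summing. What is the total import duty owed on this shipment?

Line 1 (C-641, Junos, 2,910 liters, €186,967.50):
Base rate for C-641 is 30.5%.
Origin Junos is the FTA partner but C-641 is not on the preference list; base rate stands.
Duty = €186,967.50 × 30.5% = €57,025.09.
Line 2 (C-312, Junos, 861 kg, €201,387.90):
Base rate for C-312 is €2.23/kg.
Origin Junos qualifies under the Zorius–Junos agreement and C-312 is covered: preferential rate Free applies instead.
The additional-duty order on C-312 targets Bralovia, not Junos; it does not apply.
Duty = €201,387.90 × 0% = €0.00.
Line 3 (B-880, Bralovia, 567 units, €130,784.22):
Base rate for B-880 is 3.5% + €0.66/unit.
Duty = €130,784.22 × 3.5% + 567 × €0.66 = €4,951.67.
Line 4 (K-237, Junos, 2,071 kg, €471,525.28):
Base rate for K-237 is €1.82/kg.
Origin Junos qualifies under the Zorius–Junos agreement and K-237 is covered: preferential rate Free applies instead.
Duty = €471,525.28 × 0% = €0.00.
Total = €57,025.09 + €0.00 + €4,951.67 + €0.00 = €61,976.76.

€61,976.76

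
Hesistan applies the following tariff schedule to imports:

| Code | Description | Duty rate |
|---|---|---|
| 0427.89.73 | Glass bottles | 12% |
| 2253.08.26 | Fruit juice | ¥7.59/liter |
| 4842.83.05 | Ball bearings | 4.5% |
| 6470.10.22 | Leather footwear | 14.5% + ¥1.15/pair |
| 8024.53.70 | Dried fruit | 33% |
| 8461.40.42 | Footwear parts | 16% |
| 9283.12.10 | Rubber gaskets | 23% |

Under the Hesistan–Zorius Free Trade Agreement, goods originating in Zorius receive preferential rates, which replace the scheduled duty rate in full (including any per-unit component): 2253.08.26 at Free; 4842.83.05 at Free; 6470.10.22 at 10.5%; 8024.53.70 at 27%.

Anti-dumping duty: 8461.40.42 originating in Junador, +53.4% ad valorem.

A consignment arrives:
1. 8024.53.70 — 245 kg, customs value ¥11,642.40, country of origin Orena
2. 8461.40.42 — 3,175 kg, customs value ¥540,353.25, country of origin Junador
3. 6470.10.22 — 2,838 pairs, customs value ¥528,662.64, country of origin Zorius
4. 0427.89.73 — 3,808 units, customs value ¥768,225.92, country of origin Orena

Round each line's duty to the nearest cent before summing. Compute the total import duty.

¥526,543.84

Line 1 (8024.53.70, Orena, 245 kg, ¥11,642.40):
Base rate for 8024.53.70 is 33%.
8024.53.70 has an FTA preferential rate, but origin Orena is not Zorius; base rate stands.
Duty = ¥11,642.40 × 33% = ¥3,841.99.
Line 2 (8461.40.42, Junador, 3,175 kg, ¥540,353.25):
Base rate for 8461.40.42 is 16%.
Additional duty on 8461.40.42 from Junador: +53.4%. Applied ad valorem rate: 16% + 53.4% = 69.4%.
Duty = ¥540,353.25 × 69.4% = ¥375,005.16.
Line 3 (6470.10.22, Zorius, 2,838 pairs, ¥528,662.64):
Base rate for 6470.10.22 is 14.5% + ¥1.15/pair.
Origin Zorius qualifies under the Hesistan–Zorius agreement and 6470.10.22 is covered: preferential rate 10.5% applies instead.
Duty = ¥528,662.64 × 10.5% = ¥55,509.58.
Line 4 (0427.89.73, Orena, 3,808 units, ¥768,225.92):
Base rate for 0427.89.73 is 12%.
Duty = ¥768,225.92 × 12% = ¥92,187.11.
Total = ¥3,841.99 + ¥375,005.16 + ¥55,509.58 + ¥92,187.11 = ¥526,543.84.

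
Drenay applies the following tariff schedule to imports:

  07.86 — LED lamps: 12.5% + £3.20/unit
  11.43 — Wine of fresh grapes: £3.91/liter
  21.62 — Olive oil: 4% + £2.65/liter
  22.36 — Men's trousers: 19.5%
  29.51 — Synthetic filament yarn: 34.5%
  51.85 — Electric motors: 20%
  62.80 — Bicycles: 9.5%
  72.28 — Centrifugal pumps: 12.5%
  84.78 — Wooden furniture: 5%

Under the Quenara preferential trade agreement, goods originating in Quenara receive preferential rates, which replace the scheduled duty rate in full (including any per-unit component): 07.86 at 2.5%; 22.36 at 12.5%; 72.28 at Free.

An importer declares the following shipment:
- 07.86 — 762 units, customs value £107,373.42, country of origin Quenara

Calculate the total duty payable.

£2,684.34

Line 1 (07.86, Quenara, 762 units, £107,373.42):
Base rate for 07.86 is 12.5% + £3.20/unit.
Origin Quenara qualifies under the Drenay–Quenara agreement and 07.86 is covered: preferential rate 2.5% applies instead.
Duty = £107,373.42 × 2.5% = £2,684.34.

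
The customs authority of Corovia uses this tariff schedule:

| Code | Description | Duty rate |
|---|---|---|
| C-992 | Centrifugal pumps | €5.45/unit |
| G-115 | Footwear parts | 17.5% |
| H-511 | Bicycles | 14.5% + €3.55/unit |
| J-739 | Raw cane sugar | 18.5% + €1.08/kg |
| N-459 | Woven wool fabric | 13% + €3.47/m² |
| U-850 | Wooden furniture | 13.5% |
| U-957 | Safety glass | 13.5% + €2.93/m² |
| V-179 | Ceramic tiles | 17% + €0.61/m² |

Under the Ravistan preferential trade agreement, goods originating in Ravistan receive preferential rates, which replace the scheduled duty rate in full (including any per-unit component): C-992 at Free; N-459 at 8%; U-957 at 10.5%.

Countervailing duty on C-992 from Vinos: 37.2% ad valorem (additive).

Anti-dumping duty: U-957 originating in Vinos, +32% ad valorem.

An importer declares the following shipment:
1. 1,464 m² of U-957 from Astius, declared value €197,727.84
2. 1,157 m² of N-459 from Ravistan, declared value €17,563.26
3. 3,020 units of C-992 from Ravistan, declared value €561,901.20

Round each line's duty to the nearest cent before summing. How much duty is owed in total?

Line 1 (U-957, Astius, 1,464 m², €197,727.84):
Base rate for U-957 is 13.5% + €2.93/m².
U-957 has an FTA preferential rate, but origin Astius is not Ravistan; base rate stands.
The additional-duty order on U-957 targets Vinos, not Astius; it does not apply.
Duty = €197,727.84 × 13.5% + 1,464 × €2.93 = €30,982.78.
Line 2 (N-459, Ravistan, 1,157 m², €17,563.26):
Base rate for N-459 is 13% + €3.47/m².
Origin Ravistan qualifies under the Corovia–Ravistan agreement and N-459 is covered: preferential rate 8% applies instead.
Duty = €17,563.26 × 8% = €1,405.06.
Line 3 (C-992, Ravistan, 3,020 units, €561,901.20):
Base rate for C-992 is €5.45/unit.
Origin Ravistan qualifies under the Corovia–Ravistan agreement and C-992 is covered: preferential rate Free applies instead.
The additional-duty order on C-992 targets Vinos, not Ravistan; it does not apply.
Duty = €561,901.20 × 0% = €0.00.
Total = €30,982.78 + €1,405.06 + €0.00 = €32,387.84.

€32,387.84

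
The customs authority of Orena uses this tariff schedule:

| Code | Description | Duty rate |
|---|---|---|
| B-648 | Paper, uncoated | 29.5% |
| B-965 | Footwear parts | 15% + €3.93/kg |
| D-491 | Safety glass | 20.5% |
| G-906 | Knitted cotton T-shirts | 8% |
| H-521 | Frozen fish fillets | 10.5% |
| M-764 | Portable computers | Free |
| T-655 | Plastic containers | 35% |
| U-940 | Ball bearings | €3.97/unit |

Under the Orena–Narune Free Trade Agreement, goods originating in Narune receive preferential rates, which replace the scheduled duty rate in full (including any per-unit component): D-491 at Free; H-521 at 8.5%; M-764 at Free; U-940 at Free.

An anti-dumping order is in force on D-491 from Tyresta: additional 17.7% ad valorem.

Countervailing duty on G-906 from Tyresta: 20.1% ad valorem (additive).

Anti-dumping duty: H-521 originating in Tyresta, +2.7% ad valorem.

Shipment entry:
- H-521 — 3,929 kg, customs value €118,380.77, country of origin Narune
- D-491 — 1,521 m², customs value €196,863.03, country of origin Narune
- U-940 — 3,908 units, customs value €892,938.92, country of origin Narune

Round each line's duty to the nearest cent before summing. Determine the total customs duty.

Line 1 (H-521, Narune, 3,929 kg, €118,380.77):
Base rate for H-521 is 10.5%.
Origin Narune qualifies under the Orena–Narune agreement and H-521 is covered: preferential rate 8.5% applies instead.
The additional-duty order on H-521 targets Tyresta, not Narune; it does not apply.
Duty = €118,380.77 × 8.5% = €10,062.37.
Line 2 (D-491, Narune, 1,521 m², €196,863.03):
Base rate for D-491 is 20.5%.
Origin Narune qualifies under the Orena–Narune agreement and D-491 is covered: preferential rate Free applies instead.
The additional-duty order on D-491 targets Tyresta, not Narune; it does not apply.
Duty = €196,863.03 × 0% = €0.00.
Line 3 (U-940, Narune, 3,908 units, €892,938.92):
Base rate for U-940 is €3.97/unit.
Origin Narune qualifies under the Orena–Narune agreement and U-940 is covered: preferential rate Free applies instead.
Duty = €892,938.92 × 0% = €0.00.
Total = €10,062.37 + €0.00 + €0.00 = €10,062.37.

€10,062.37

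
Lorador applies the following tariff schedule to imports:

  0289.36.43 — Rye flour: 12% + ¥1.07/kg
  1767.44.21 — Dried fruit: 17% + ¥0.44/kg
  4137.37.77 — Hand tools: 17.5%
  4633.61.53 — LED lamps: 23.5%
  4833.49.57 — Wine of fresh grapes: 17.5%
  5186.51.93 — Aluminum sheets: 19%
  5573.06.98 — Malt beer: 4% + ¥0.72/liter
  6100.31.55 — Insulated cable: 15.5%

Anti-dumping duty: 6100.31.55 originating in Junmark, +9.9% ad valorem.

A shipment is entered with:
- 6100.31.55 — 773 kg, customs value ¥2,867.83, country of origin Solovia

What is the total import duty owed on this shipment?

¥444.51

Line 1 (6100.31.55, Solovia, 773 kg, ¥2,867.83):
Base rate for 6100.31.55 is 15.5%.
The additional-duty order on 6100.31.55 targets Junmark, not Solovia; it does not apply.
Duty = ¥2,867.83 × 15.5% = ¥444.51.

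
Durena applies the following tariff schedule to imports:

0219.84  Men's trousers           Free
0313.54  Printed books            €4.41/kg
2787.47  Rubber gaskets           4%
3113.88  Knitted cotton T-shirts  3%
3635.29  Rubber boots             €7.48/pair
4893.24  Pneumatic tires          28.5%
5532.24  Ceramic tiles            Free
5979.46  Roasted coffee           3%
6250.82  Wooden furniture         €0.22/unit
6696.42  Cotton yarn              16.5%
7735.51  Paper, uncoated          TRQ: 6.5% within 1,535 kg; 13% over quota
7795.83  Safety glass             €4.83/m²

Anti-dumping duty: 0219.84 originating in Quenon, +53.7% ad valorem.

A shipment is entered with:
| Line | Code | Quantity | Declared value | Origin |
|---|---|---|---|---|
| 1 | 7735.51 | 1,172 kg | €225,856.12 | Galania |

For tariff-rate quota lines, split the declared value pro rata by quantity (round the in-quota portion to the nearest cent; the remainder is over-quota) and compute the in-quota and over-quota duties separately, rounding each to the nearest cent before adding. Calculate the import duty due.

€14,680.65

Line 1 (7735.51, Galania, 1,172 kg, €225,856.12):
Code 7735.51 is under a tariff-rate quota (threshold 1,535 kg). Quantity 1,172 kg is within the quota, so the in-quota rate 6.5% applies to the full value.
Duty = €225,856.12 × 6.5% = €14,680.65.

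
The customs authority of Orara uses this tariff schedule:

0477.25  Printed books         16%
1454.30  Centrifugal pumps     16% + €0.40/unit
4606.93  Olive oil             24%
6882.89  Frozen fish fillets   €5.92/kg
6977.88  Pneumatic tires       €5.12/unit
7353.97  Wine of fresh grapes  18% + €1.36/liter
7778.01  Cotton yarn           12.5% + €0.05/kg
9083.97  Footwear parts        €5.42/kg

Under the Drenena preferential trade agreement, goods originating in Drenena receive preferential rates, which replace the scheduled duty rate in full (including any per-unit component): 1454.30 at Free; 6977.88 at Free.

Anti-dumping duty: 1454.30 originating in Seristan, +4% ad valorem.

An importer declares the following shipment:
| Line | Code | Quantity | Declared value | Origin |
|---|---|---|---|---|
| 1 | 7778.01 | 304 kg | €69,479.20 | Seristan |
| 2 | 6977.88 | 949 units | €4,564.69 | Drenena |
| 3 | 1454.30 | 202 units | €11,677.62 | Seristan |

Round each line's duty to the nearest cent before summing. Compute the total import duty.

€11,116.42

Line 1 (7778.01, Seristan, 304 kg, €69,479.20):
Base rate for 7778.01 is 12.5% + €0.05/kg.
Duty = €69,479.20 × 12.5% + 304 × €0.05 = €8,700.10.
Line 2 (6977.88, Drenena, 949 units, €4,564.69):
Base rate for 6977.88 is €5.12/unit.
Origin Drenena qualifies under the Orara–Drenena agreement and 6977.88 is covered: preferential rate Free applies instead.
Duty = €4,564.69 × 0% = €0.00.
Line 3 (1454.30, Seristan, 202 units, €11,677.62):
Base rate for 1454.30 is 16% + €0.40/unit.
1454.30 has an FTA preferential rate, but origin Seristan is not Drenena; base rate stands.
Additional duty on 1454.30 from Seristan: +4%. Applied ad valorem rate: 16% + 4% = 20%.
Duty = €11,677.62 × 20% + 202 × €0.40 = €2,416.32.
Total = €8,700.10 + €0.00 + €2,416.32 = €11,116.42.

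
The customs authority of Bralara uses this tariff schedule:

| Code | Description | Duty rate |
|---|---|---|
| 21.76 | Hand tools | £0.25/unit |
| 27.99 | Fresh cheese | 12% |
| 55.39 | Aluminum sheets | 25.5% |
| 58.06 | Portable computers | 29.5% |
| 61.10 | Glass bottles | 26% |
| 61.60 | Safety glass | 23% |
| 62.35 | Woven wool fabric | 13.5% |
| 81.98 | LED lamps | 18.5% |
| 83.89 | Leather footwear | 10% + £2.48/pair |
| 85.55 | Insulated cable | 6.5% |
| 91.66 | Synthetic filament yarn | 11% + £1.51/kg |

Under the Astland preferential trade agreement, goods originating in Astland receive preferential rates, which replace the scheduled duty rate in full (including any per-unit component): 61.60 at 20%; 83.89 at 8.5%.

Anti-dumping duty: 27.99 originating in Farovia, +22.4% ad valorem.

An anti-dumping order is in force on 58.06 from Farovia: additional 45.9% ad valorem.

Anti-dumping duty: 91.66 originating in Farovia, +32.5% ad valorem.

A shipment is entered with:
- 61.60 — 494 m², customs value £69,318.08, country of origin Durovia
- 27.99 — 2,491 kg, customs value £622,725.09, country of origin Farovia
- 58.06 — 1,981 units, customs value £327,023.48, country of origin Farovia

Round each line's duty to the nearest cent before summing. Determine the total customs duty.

£476,736.29

Line 1 (61.60, Durovia, 494 m², £69,318.08):
Base rate for 61.60 is 23%.
61.60 has an FTA preferential rate, but origin Durovia is not Astland; base rate stands.
Duty = £69,318.08 × 23% = £15,943.16.
Line 2 (27.99, Farovia, 2,491 kg, £622,725.09):
Base rate for 27.99 is 12%.
Additional duty on 27.99 from Farovia: +22.4%. Applied ad valorem rate: 12% + 22.4% = 34.4%.
Duty = £622,725.09 × 34.4% = £214,217.43.
Line 3 (58.06, Farovia, 1,981 units, £327,023.48):
Base rate for 58.06 is 29.5%.
Additional duty on 58.06 from Farovia: +45.9%. Applied ad valorem rate: 29.5% + 45.9% = 75.4%.
Duty = £327,023.48 × 75.4% = £246,575.70.
Total = £15,943.16 + £214,217.43 + £246,575.70 = £476,736.29.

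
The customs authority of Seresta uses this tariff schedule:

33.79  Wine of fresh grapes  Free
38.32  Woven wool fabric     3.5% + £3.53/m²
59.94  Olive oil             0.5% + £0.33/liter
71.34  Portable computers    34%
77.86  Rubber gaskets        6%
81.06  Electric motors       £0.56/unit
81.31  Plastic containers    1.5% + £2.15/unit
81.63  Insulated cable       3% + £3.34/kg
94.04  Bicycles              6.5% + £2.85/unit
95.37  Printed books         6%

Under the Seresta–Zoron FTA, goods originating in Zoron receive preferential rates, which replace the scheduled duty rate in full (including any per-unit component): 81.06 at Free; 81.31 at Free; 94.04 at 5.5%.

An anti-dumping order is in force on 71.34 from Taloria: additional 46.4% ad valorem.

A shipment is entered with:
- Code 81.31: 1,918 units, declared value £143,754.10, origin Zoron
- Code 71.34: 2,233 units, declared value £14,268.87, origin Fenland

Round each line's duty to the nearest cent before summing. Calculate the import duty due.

£4,851.42

Line 1 (81.31, Zoron, 1,918 units, £143,754.10):
Base rate for 81.31 is 1.5% + £2.15/unit.
Origin Zoron qualifies under the Seresta–Zoron agreement and 81.31 is covered: preferential rate Free applies instead.
Duty = £143,754.10 × 0% = £0.00.
Line 2 (71.34, Fenland, 2,233 units, £14,268.87):
Base rate for 71.34 is 34%.
The additional-duty order on 71.34 targets Taloria, not Fenland; it does not apply.
Duty = £14,268.87 × 34% = £4,851.42.
Total = £0.00 + £4,851.42 = £4,851.42.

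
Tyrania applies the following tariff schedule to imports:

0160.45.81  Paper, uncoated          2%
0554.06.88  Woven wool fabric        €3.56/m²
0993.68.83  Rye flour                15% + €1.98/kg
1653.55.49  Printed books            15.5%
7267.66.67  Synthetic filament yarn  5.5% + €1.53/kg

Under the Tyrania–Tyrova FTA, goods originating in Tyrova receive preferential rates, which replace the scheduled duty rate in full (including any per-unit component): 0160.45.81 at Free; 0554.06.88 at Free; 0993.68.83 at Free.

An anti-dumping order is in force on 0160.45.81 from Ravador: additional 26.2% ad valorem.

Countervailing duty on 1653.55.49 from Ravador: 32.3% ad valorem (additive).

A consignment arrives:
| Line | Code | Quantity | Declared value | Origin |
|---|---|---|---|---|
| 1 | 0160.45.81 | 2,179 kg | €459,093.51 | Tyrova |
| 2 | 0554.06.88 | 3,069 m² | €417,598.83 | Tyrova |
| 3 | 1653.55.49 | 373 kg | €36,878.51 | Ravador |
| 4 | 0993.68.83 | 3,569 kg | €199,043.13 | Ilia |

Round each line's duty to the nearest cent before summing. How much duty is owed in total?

€54,551.02

Line 1 (0160.45.81, Tyrova, 2,179 kg, €459,093.51):
Base rate for 0160.45.81 is 2%.
Origin Tyrova qualifies under the Tyrania–Tyrova agreement and 0160.45.81 is covered: preferential rate Free applies instead.
The additional-duty order on 0160.45.81 targets Ravador, not Tyrova; it does not apply.
Duty = €459,093.51 × 0% = €0.00.
Line 2 (0554.06.88, Tyrova, 3,069 m², €417,598.83):
Base rate for 0554.06.88 is €3.56/m².
Origin Tyrova qualifies under the Tyrania–Tyrova agreement and 0554.06.88 is covered: preferential rate Free applies instead.
Duty = €417,598.83 × 0% = €0.00.
Line 3 (1653.55.49, Ravador, 373 kg, €36,878.51):
Base rate for 1653.55.49 is 15.5%.
Additional duty on 1653.55.49 from Ravador: +32.3%. Applied ad valorem rate: 15.5% + 32.3% = 47.8%.
Duty = €36,878.51 × 47.8% = €17,627.93.
Line 4 (0993.68.83, Ilia, 3,569 kg, €199,043.13):
Base rate for 0993.68.83 is 15% + €1.98/kg.
0993.68.83 has an FTA preferential rate, but origin Ilia is not Tyrova; base rate stands.
Duty = €199,043.13 × 15% + 3,569 × €1.98 = €36,923.09.
Total = €0.00 + €0.00 + €17,627.93 + €36,923.09 = €54,551.02.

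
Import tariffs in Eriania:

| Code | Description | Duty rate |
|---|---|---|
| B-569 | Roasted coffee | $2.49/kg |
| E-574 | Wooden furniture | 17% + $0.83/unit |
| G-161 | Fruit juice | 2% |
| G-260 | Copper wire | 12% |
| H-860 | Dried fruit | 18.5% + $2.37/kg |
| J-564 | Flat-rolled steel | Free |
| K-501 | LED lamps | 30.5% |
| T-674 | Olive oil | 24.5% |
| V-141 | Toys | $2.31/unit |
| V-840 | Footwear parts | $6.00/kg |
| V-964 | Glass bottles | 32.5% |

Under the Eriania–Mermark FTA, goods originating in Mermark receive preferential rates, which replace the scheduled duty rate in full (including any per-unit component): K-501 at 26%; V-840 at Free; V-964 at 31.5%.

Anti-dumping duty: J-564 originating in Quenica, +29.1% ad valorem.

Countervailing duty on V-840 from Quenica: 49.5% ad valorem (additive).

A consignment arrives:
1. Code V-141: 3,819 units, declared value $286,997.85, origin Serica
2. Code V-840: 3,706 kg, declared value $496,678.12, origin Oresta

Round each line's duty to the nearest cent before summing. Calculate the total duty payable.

$31,057.89

Line 1 (V-141, Serica, 3,819 units, $286,997.85):
Base rate for V-141 is $2.31/unit.
Duty = 3,819 × $2.31 = $8,821.89.
Line 2 (V-840, Oresta, 3,706 kg, $496,678.12):
Base rate for V-840 is $6.00/kg.
V-840 has an FTA preferential rate, but origin Oresta is not Mermark; base rate stands.
The additional-duty order on V-840 targets Quenica, not Oresta; it does not apply.
Duty = 3,706 × $6.00 = $22,236.00.
Total = $8,821.89 + $22,236.00 = $31,057.89.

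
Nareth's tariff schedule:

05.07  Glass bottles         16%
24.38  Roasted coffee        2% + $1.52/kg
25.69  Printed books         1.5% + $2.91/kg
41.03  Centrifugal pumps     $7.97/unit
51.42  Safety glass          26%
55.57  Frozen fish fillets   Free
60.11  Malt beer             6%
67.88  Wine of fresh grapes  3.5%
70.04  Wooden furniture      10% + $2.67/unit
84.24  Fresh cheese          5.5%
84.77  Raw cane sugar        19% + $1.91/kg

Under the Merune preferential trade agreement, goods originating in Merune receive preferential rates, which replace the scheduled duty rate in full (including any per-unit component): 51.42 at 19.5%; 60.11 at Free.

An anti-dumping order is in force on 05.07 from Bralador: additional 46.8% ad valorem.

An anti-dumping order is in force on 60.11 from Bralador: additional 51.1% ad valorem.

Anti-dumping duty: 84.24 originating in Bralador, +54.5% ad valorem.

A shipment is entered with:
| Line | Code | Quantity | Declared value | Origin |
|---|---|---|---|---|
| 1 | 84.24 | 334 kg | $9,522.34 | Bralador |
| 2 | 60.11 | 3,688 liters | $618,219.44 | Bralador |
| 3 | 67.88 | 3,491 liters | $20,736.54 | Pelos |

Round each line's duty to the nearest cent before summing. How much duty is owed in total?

Line 1 (84.24, Bralador, 334 kg, $9,522.34):
Base rate for 84.24 is 5.5%.
Additional duty on 84.24 from Bralador: +54.5%. Applied ad valorem rate: 5.5% + 54.5% = 60%.
Duty = $9,522.34 × 60% = $5,713.40.
Line 2 (60.11, Bralador, 3,688 liters, $618,219.44):
Base rate for 60.11 is 6%.
60.11 has an FTA preferential rate, but origin Bralador is not Merune; base rate stands.
Additional duty on 60.11 from Bralador: +51.1%. Applied ad valorem rate: 6% + 51.1% = 57.1%.
Duty = $618,219.44 × 57.1% = $353,003.30.
Line 3 (67.88, Pelos, 3,491 liters, $20,736.54):
Base rate for 67.88 is 3.5%.
Duty = $20,736.54 × 3.5% = $725.78.
Total = $5,713.40 + $353,003.30 + $725.78 = $359,442.48.

$359,442.48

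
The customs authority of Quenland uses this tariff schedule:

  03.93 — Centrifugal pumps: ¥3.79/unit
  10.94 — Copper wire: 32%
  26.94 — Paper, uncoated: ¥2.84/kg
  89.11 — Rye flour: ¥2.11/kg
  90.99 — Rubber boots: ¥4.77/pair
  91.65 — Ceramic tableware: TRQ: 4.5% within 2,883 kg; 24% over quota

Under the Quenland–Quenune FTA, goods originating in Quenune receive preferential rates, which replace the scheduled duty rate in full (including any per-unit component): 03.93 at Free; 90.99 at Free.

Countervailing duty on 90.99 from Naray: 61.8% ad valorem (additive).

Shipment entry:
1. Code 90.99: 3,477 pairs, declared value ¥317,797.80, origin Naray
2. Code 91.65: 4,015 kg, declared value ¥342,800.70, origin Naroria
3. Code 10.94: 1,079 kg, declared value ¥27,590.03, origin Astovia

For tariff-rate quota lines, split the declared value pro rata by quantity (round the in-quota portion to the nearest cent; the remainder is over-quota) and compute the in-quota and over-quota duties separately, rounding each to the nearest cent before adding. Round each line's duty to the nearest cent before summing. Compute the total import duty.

Line 1 (90.99, Naray, 3,477 pairs, ¥317,797.80):
Base rate for 90.99 is ¥4.77/pair.
90.99 has an FTA preferential rate, but origin Naray is not Quenune; base rate stands.
Additional duty on 90.99 from Naray: +61.8% ad valorem. Applied ad valorem rate = 61.8%.
Duty = ¥317,797.80 × 61.8% + 3,477 × ¥4.77 = ¥212,984.33.
Line 2 (91.65, Naroria, 4,015 kg, ¥342,800.70):
Code 91.65 is under a tariff-rate quota (threshold 2,883 kg). In-quota: 2,883 kg at 4.5%; over-quota: 1,132 kg at 24%.
Pro-rata value split: in-quota = ¥342,800.70 × 2,883/4,015 = ¥246,150.54; over-quota = ¥342,800.70 − ¥246,150.54 = ¥96,650.16.
In-quota duty = ¥246,150.54 × 4.5% = ¥11,076.77. Over-quota duty = ¥96,650.16 × 24% = ¥23,196.04.
Line duty = ¥11,076.77 + ¥23,196.04 = ¥34,272.81.
Line 3 (10.94, Astovia, 1,079 kg, ¥27,590.03):
Base rate for 10.94 is 32%.
Duty = ¥27,590.03 × 32% = ¥8,828.81.
Total = ¥212,984.33 + ¥34,272.81 + ¥8,828.81 = ¥256,085.95.

¥256,085.95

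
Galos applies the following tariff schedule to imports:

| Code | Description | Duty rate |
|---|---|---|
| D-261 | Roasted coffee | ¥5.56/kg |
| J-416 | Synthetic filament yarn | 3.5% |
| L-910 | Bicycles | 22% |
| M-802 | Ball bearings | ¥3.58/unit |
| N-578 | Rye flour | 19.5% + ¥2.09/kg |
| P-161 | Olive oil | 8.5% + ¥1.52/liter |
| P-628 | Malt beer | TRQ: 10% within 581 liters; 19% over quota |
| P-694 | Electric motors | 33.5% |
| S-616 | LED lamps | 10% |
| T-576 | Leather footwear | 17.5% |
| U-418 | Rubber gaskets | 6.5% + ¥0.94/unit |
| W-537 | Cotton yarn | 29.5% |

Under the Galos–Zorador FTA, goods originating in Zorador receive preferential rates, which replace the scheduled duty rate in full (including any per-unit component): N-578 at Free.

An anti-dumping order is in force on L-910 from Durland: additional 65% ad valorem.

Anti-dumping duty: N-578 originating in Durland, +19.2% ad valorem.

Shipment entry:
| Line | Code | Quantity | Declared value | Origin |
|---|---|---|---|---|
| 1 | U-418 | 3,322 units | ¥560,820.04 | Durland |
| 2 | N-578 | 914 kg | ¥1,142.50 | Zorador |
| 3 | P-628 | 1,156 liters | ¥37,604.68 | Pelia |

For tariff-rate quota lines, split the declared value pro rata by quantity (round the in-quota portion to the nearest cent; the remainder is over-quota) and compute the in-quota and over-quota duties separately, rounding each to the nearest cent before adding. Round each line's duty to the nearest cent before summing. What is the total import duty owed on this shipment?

¥45,019.87

Line 1 (U-418, Durland, 3,322 units, ¥560,820.04):
Base rate for U-418 is 6.5% + ¥0.94/unit.
Duty = ¥560,820.04 × 6.5% + 3,322 × ¥0.94 = ¥39,575.98.
Line 2 (N-578, Zorador, 914 kg, ¥1,142.50):
Base rate for N-578 is 19.5% + ¥2.09/kg.
Origin Zorador qualifies under the Galos–Zorador agreement and N-578 is covered: preferential rate Free applies instead.
The additional-duty order on N-578 targets Durland, not Zorador; it does not apply.
Duty = ¥1,142.50 × 0% = ¥0.00.
Line 3 (P-628, Pelia, 1,156 liters, ¥37,604.68):
Code P-628 is under a tariff-rate quota (threshold 581 liters). In-quota: 581 liters at 10%; over-quota: 575 liters at 19%.
Pro-rata value split: in-quota = ¥37,604.68 × 581/1,156 = ¥18,899.93; over-quota = ¥37,604.68 − ¥18,899.93 = ¥18,704.75.
In-quota duty = ¥18,899.93 × 10% = ¥1,889.99. Over-quota duty = ¥18,704.75 × 19% = ¥3,553.90.
Line duty = ¥1,889.99 + ¥3,553.90 = ¥5,443.89.
Total = ¥39,575.98 + ¥0.00 + ¥5,443.89 = ¥45,019.87.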